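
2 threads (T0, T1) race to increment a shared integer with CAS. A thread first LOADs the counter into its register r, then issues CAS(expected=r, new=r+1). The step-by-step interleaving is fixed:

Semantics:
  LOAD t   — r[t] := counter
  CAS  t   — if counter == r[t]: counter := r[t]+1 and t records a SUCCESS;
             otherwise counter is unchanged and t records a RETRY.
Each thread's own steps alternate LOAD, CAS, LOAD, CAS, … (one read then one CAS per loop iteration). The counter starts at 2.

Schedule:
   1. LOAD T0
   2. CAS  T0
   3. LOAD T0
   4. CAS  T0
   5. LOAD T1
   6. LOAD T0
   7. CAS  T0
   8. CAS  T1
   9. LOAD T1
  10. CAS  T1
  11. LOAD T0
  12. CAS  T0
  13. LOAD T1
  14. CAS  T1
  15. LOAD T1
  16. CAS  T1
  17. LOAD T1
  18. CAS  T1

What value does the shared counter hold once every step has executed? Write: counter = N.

step 1: T0 LOAD ⇒ load; ctr=2 reg=2
step 2: T0 CAS ⇒ ok; ctr=3 reg=2
step 3: T0 LOAD ⇒ load; ctr=3 reg=3
step 4: T0 CAS ⇒ ok; ctr=4 reg=3
step 5: T1 LOAD ⇒ load; ctr=4 reg=4
step 6: T0 LOAD ⇒ load; ctr=4 reg=4
step 7: T0 CAS ⇒ ok; ctr=5 reg=4
step 8: T1 CAS ⇒ retry; ctr=5 reg=4
step 9: T1 LOAD ⇒ load; ctr=5 reg=5
step 10: T1 CAS ⇒ ok; ctr=6 reg=5
step 11: T0 LOAD ⇒ load; ctr=6 reg=6
step 12: T0 CAS ⇒ ok; ctr=7 reg=6
step 13: T1 LOAD ⇒ load; ctr=7 reg=7
step 14: T1 CAS ⇒ ok; ctr=8 reg=7
step 15: T1 LOAD ⇒ load; ctr=8 reg=8
step 16: T1 CAS ⇒ ok; ctr=9 reg=8
step 17: T1 LOAD ⇒ load; ctr=9 reg=9
step 18: T1 CAS ⇒ ok; ctr=10 reg=9

counter = 10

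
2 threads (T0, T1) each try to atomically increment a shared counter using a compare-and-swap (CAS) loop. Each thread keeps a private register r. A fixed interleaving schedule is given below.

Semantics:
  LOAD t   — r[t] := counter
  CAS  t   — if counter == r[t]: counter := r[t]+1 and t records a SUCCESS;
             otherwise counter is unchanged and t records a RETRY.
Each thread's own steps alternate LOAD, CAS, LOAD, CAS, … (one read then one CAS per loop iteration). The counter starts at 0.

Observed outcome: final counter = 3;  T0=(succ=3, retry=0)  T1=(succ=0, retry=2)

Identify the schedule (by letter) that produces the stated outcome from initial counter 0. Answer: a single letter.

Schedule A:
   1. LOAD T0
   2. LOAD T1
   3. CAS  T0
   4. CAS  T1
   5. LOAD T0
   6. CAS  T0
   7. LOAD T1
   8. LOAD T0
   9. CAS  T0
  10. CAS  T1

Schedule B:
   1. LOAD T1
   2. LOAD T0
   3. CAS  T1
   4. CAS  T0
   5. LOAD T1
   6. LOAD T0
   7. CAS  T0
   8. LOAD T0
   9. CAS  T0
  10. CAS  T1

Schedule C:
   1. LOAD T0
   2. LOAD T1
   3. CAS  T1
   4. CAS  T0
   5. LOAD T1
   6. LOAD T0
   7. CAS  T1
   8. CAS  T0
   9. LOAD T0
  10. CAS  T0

A

Run A:
[1] T0.load  rd  (counter 0, T0.r 0)
[2] T1.load  rd  (counter 0, T1.r 0)
[3] T0.cas  hit  (counter 1, T0.r 0)
[4] T1.cas  miss  (counter 1, T1.r 0)
[5] T0.load  rd  (counter 1, T0.r 1)
[6] T0.cas  hit  (counter 2, T0.r 1)
[7] T1.load  rd  (counter 2, T1.r 2)
[8] T0.load  rd  (counter 2, T0.r 2)
[9] T0.cas  hit  (counter 3, T0.r 2)
[10] T1.cas  miss  (counter 3, T1.r 2)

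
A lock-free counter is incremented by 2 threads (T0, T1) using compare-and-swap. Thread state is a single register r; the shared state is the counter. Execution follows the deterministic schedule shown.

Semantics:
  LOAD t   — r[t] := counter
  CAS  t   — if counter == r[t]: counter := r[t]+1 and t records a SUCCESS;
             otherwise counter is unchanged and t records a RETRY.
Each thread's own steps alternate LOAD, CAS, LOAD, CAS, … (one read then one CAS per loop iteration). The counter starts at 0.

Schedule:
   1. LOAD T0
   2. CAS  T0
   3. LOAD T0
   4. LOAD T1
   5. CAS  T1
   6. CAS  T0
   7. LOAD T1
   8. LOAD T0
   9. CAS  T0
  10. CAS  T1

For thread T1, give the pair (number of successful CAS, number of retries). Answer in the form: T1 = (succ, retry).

   1) LOAD T0:  M=0  r_T0=0
   2) CAS  T0:  M=1  r_T0=0 ✓
   3) LOAD T0:  M=1  r_T0=1
   4) LOAD T1:  M=1  r_T1=1
   5) CAS  T1:  M=2  r_T1=1 ✓
   6) CAS  T0:  M=2  r_T0=1 ✗
   7) LOAD T1:  M=2  r_T1=2
   8) LOAD T0:  M=2  r_T0=2
   9) CAS  T0:  M=3  r_T0=2 ✓
  10) CAS  T1:  M=3  r_T1=2 ✗

T1 = (1, 1)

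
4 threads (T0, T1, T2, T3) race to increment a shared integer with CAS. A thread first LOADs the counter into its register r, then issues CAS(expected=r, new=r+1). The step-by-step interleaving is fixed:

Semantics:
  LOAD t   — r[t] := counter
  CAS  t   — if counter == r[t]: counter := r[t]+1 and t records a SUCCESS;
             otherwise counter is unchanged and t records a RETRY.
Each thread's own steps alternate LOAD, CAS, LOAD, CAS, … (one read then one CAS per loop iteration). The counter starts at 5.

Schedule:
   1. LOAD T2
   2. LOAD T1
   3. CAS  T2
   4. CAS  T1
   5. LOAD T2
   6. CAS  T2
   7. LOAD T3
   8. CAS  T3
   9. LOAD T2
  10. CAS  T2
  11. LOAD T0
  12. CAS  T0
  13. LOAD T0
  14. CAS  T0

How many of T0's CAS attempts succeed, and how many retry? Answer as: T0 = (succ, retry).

step 1: T2 LOAD ⇒ load; ctr=5 reg=5
step 2: T1 LOAD ⇒ load; ctr=5 reg=5
step 3: T2 CAS ⇒ ok; ctr=6 reg=5
step 4: T1 CAS ⇒ retry; ctr=6 reg=5
step 5: T2 LOAD ⇒ load; ctr=6 reg=6
step 6: T2 CAS ⇒ ok; ctr=7 reg=6
step 7: T3 LOAD ⇒ load; ctr=7 reg=7
step 8: T3 CAS ⇒ ok; ctr=8 reg=7
step 9: T2 LOAD ⇒ load; ctr=8 reg=8
step 10: T2 CAS ⇒ ok; ctr=9 reg=8
step 11: T0 LOAD ⇒ load; ctr=9 reg=9
step 12: T0 CAS ⇒ ok; ctr=10 reg=9
step 13: T0 LOAD ⇒ load; ctr=10 reg=10
step 14: T0 CAS ⇒ ok; ctr=11 reg=10

T0 = (2, 0)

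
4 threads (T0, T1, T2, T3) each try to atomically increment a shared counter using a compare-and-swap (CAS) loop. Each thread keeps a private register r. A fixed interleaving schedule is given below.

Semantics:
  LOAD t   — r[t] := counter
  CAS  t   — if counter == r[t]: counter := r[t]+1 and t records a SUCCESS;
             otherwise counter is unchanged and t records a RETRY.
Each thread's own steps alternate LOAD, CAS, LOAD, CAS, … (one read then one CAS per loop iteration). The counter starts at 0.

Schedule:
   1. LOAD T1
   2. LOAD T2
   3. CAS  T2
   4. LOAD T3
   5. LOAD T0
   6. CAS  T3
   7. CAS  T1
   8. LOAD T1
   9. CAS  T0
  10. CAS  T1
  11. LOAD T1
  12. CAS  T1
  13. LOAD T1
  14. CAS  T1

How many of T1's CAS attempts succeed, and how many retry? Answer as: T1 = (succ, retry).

T1 LOAD — after: cnt=0, r=0 — load
T2 LOAD — after: cnt=0, r=0 — load
T2 CAS — after: cnt=1, r=0 — ok
T3 LOAD — after: cnt=1, r=1 — load
T0 LOAD — after: cnt=1, r=1 — load
T3 CAS — after: cnt=2, r=1 — ok
T1 CAS — after: cnt=2, r=0 — retry
T1 LOAD — after: cnt=2, r=2 — load
T0 CAS — after: cnt=2, r=1 — retry
T1 CAS — after: cnt=3, r=2 — ok
T1 LOAD — after: cnt=3, r=3 — load
T1 CAS — after: cnt=4, r=3 — ok
T1 LOAD — after: cnt=4, r=4 — load
T1 CAS — after: cnt=5, r=4 — ok

T1 = (3, 1)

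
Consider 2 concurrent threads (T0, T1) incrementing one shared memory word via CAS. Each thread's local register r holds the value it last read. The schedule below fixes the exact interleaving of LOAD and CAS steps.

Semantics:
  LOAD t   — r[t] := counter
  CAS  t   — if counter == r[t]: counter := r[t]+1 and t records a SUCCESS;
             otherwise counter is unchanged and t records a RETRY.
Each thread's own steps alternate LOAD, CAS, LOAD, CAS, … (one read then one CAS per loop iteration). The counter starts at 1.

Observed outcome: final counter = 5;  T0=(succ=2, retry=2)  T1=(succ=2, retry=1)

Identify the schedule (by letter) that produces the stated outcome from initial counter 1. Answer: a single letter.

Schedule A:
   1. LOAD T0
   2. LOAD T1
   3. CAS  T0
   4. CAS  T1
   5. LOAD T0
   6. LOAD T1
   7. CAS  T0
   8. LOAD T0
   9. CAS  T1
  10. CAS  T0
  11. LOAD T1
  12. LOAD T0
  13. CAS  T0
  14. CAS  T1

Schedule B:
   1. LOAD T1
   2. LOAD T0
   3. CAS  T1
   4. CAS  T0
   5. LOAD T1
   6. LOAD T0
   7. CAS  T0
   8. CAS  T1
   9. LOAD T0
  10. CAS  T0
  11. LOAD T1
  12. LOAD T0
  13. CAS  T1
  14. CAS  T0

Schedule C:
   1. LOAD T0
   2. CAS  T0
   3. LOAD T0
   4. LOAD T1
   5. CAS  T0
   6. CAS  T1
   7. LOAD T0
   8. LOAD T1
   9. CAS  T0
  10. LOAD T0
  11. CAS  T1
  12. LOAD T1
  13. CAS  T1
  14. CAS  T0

Simulating candidate B:
[1] T1.load  rd  (counter 1, T1.r 1)
[2] T0.load  rd  (counter 1, T0.r 1)
[3] T1.cas  hit  (counter 2, T1.r 1)
[4] T0.cas  miss  (counter 2, T0.r 1)
[5] T1.load  rd  (counter 2, T1.r 2)
[6] T0.load  rd  (counter 2, T0.r 2)
[7] T0.cas  hit  (counter 3, T0.r 2)
[8] T1.cas  miss  (counter 3, T1.r 2)
[9] T0.load  rd  (counter 3, T0.r 3)
[10] T0.cas  hit  (counter 4, T0.r 3)
[11] T1.load  rd  (counter 4, T1.r 4)
[12] T0.load  rd  (counter 4, T0.r 4)
[13] T1.cas  hit  (counter 5, T1.r 4)
[14] T0.cas  miss  (counter 5, T0.r 4)

B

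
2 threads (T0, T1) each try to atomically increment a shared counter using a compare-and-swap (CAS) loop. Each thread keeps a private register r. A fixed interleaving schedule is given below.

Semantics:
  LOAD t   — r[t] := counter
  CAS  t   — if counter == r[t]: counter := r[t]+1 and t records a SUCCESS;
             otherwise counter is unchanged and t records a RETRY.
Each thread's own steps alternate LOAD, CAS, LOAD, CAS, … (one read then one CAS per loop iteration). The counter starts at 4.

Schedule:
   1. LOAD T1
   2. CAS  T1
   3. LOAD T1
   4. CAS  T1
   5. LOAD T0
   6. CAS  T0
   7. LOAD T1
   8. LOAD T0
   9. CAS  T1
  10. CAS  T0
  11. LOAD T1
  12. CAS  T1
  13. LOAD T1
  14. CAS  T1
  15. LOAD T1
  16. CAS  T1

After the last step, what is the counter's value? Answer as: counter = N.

counter = 11

#1 T1 reads 4
#2 T1 CAS(4→5) writes; counter now 5
#3 T1 reads 5
#4 T1 CAS(5→6) writes; counter now 6
#5 T0 reads 6
#6 T0 CAS(6→7) writes; counter now 7
#7 T1 reads 7
#8 T0 reads 7
#9 T1 CAS(7→8) writes; counter now 8
#10 T0 CAS(7→8) fails; counter now 8
#11 T1 reads 8
#12 T1 CAS(8→9) writes; counter now 9
#13 T1 reads 9
#14 T1 CAS(9→10) writes; counter now 10
#15 T1 reads 10
#16 T1 CAS(10→11) writes; counter now 11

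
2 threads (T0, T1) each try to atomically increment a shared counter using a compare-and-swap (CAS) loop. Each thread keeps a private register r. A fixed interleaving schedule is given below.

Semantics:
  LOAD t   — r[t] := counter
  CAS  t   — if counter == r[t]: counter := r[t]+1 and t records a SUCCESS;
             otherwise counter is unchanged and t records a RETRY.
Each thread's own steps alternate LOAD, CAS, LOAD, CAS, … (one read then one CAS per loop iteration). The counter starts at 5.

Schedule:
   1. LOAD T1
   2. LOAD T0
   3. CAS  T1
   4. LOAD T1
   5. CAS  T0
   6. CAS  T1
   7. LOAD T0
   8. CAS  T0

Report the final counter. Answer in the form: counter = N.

counter = 8

1. LOAD T1 → mem=5 r[T1]=5 [LOAD]
2. LOAD T0 → mem=5 r[T0]=5 [LOAD]
3. CAS T1 → mem=6 r[T1]=5 [OK]
4. LOAD T1 → mem=6 r[T1]=6 [LOAD]
5. CAS T0 → mem=6 r[T0]=5 [RETRY]
6. CAS T1 → mem=7 r[T1]=6 [OK]
7. LOAD T0 → mem=7 r[T0]=7 [LOAD]
8. CAS T0 → mem=8 r[T0]=7 [OK]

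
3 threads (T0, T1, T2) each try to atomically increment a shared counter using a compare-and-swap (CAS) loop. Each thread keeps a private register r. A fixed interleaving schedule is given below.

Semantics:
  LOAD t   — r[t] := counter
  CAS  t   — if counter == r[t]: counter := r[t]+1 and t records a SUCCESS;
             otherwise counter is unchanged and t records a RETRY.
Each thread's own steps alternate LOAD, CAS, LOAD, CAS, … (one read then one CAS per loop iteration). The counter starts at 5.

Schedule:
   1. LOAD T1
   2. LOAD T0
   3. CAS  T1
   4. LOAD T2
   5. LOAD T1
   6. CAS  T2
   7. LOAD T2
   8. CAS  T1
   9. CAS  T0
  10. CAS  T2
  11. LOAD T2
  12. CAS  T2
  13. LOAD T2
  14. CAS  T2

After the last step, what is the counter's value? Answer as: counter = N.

#1 T1 reads 5
#2 T0 reads 5
#3 T1 CAS(5→6) writes; counter now 6
#4 T2 reads 6
#5 T1 reads 6
#6 T2 CAS(6→7) writes; counter now 7
#7 T2 reads 7
#8 T1 CAS(6→7) fails; counter now 7
#9 T0 CAS(5→6) fails; counter now 7
#10 T2 CAS(7→8) writes; counter now 8
#11 T2 reads 8
#12 T2 CAS(8→9) writes; counter now 9
#13 T2 reads 9
#14 T2 CAS(9→10) writes; counter now 10

counter = 10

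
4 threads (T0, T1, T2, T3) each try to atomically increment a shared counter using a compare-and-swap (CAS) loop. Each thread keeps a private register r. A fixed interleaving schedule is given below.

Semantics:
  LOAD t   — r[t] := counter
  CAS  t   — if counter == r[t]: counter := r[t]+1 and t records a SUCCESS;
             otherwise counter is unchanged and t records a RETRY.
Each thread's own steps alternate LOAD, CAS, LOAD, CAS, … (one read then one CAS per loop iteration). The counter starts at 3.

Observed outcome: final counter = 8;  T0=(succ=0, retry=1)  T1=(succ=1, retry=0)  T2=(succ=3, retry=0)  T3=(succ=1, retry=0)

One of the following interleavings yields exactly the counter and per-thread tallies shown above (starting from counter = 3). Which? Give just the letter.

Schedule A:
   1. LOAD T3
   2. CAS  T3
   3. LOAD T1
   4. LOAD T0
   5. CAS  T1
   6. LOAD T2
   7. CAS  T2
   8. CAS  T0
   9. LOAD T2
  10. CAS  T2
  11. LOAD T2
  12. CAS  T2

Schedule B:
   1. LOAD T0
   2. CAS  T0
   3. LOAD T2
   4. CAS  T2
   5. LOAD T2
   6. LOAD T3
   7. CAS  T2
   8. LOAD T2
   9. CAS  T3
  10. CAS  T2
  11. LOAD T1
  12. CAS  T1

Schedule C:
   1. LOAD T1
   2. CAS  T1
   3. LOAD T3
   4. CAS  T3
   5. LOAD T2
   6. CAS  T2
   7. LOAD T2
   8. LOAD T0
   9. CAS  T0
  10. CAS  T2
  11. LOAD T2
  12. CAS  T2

A

Run A:
[1] T3.load  rd  (counter 3, T3.r 3)
[2] T3.cas  hit  (counter 4, T3.r 3)
[3] T1.load  rd  (counter 4, T1.r 4)
[4] T0.load  rd  (counter 4, T0.r 4)
[5] T1.cas  hit  (counter 5, T1.r 4)
[6] T2.load  rd  (counter 5, T2.r 5)
[7] T2.cas  hit  (counter 6, T2.r 5)
[8] T0.cas  miss  (counter 6, T0.r 4)
[9] T2.load  rd  (counter 6, T2.r 6)
[10] T2.cas  hit  (counter 7, T2.r 6)
[11] T2.load  rd  (counter 7, T2.r 7)
[12] T2.cas  hit  (counter 8, T2.r 7)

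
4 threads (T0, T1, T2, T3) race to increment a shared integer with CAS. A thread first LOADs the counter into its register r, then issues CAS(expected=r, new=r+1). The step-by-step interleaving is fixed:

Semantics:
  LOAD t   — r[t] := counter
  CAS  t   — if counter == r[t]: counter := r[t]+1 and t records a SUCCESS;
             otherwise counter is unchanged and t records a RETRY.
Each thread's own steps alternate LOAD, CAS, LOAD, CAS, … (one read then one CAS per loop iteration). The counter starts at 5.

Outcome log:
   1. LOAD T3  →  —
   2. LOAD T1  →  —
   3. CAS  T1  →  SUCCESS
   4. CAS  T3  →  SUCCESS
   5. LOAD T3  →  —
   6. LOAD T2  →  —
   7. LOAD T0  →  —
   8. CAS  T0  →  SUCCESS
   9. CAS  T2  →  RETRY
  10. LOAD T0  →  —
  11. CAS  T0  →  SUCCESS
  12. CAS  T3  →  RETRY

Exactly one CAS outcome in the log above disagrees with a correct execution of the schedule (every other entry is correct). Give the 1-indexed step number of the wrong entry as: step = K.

step = 4

Re-executing:
[1] T3.load  rd  (counter 5, T3.r 5)
[2] T1.load  rd  (counter 5, T1.r 5)
[3] T1.cas  hit  (counter 6, T1.r 5)
[4] T3.cas  miss  (counter 6, T3.r 5)
[5] T3.load  rd  (counter 6, T3.r 6)
[6] T2.load  rd  (counter 6, T2.r 6)
[7] T0.load  rd  (counter 6, T0.r 6)
[8] T0.cas  hit  (counter 7, T0.r 6)
[9] T2.cas  miss  (counter 7, T2.r 6)
[10] T0.load  rd  (counter 7, T0.r 7)
[11] T0.cas  hit  (counter 8, T0.r 7)
[12] T3.cas  miss  (counter 8, T3.r 6)
Mismatch at 4.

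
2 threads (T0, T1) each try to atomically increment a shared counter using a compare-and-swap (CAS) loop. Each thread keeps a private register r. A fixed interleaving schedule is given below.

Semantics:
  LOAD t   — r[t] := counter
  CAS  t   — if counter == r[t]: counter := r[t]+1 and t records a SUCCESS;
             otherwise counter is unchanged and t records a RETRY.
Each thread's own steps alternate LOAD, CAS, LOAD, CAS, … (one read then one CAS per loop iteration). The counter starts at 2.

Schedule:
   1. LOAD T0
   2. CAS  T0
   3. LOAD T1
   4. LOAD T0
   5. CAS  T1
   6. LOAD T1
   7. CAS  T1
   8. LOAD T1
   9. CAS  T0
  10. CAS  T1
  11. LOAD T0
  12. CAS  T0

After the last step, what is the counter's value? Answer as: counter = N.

step 1: T0 LOAD ⇒ load; ctr=2 reg=2
step 2: T0 CAS ⇒ ok; ctr=3 reg=2
step 3: T1 LOAD ⇒ load; ctr=3 reg=3
step 4: T0 LOAD ⇒ load; ctr=3 reg=3
step 5: T1 CAS ⇒ ok; ctr=4 reg=3
step 6: T1 LOAD ⇒ load; ctr=4 reg=4
step 7: T1 CAS ⇒ ok; ctr=5 reg=4
step 8: T1 LOAD ⇒ load; ctr=5 reg=5
step 9: T0 CAS ⇒ retry; ctr=5 reg=3
step 10: T1 CAS ⇒ ok; ctr=6 reg=5
step 11: T0 LOAD ⇒ load; ctr=6 reg=6
step 12: T0 CAS ⇒ ok; ctr=7 reg=6

counter = 7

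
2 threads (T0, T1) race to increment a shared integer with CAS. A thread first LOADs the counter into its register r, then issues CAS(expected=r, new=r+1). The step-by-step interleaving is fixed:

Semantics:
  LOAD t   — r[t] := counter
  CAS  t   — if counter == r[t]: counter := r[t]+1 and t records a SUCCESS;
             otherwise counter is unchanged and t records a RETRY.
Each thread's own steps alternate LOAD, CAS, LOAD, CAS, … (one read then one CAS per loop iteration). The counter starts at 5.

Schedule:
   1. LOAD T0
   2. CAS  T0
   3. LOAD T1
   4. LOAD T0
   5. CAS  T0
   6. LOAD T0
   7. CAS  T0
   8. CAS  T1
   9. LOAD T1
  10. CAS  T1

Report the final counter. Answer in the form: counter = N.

counter = 9

[1] T0.load  rd  (counter 5, T0.r 5)
[2] T0.cas  hit  (counter 6, T0.r 5)
[3] T1.load  rd  (counter 6, T1.r 6)
[4] T0.load  rd  (counter 6, T0.r 6)
[5] T0.cas  hit  (counter 7, T0.r 6)
[6] T0.load  rd  (counter 7, T0.r 7)
[7] T0.cas  hit  (counter 8, T0.r 7)
[8] T1.cas  miss  (counter 8, T1.r 6)
[9] T1.load  rd  (counter 8, T1.r 8)
[10] T1.cas  hit  (counter 9, T1.r 8)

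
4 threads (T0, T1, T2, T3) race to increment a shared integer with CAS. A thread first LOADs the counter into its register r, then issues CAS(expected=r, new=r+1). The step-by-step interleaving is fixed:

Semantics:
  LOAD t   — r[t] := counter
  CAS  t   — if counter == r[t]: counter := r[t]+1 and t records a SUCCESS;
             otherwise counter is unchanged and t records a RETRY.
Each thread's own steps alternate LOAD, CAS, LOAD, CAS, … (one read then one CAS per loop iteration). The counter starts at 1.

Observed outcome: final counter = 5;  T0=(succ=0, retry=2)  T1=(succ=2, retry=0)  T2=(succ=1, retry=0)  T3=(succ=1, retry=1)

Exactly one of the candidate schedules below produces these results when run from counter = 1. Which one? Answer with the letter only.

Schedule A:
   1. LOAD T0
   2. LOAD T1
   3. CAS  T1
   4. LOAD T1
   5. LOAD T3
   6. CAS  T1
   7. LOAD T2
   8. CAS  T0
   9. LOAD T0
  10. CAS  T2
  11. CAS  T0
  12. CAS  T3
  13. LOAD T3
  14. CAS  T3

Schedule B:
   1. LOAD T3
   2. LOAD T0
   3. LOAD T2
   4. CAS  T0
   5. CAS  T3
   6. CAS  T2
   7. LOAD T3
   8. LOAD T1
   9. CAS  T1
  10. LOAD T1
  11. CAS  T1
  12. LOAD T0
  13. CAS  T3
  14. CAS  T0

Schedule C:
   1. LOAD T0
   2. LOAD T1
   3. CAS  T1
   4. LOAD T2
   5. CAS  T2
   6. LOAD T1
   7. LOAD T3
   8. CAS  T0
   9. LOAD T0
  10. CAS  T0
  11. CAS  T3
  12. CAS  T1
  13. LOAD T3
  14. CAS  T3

Run A:
step 1: T0 LOAD ⇒ load; ctr=1 reg=1
step 2: T1 LOAD ⇒ load; ctr=1 reg=1
step 3: T1 CAS ⇒ ok; ctr=2 reg=1
step 4: T1 LOAD ⇒ load; ctr=2 reg=2
step 5: T3 LOAD ⇒ load; ctr=2 reg=2
step 6: T1 CAS ⇒ ok; ctr=3 reg=2
step 7: T2 LOAD ⇒ load; ctr=3 reg=3
step 8: T0 CAS ⇒ retry; ctr=3 reg=1
step 9: T0 LOAD ⇒ load; ctr=3 reg=3
step 10: T2 CAS ⇒ ok; ctr=4 reg=3
step 11: T0 CAS ⇒ retry; ctr=4 reg=3
step 12: T3 CAS ⇒ retry; ctr=4 reg=2
step 13: T3 LOAD ⇒ load; ctr=4 reg=4
step 14: T3 CAS ⇒ ok; ctr=5 reg=4

A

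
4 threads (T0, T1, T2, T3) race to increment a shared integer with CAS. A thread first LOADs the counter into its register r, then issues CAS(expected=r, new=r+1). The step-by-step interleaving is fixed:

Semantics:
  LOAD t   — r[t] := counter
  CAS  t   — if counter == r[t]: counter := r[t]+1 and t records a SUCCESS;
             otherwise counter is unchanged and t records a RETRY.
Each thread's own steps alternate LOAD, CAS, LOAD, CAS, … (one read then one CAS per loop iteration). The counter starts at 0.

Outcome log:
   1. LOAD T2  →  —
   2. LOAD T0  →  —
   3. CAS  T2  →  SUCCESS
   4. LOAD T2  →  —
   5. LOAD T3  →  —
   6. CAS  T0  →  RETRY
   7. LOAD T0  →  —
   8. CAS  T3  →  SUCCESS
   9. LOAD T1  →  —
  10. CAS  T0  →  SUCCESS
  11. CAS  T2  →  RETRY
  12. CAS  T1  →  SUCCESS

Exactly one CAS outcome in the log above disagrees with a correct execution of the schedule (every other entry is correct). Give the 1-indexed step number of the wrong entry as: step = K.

step = 10

Re-executing:
[1] T2.load  rd  (counter 0, T2.r 0)
[2] T0.load  rd  (counter 0, T0.r 0)
[3] T2.cas  hit  (counter 1, T2.r 0)
[4] T2.load  rd  (counter 1, T2.r 1)
[5] T3.load  rd  (counter 1, T3.r 1)
[6] T0.cas  miss  (counter 1, T0.r 0)
[7] T0.load  rd  (counter 1, T0.r 1)
[8] T3.cas  hit  (counter 2, T3.r 1)
[9] T1.load  rd  (counter 2, T1.r 2)
[10] T0.cas  miss  (counter 2, T0.r 1)
[11] T2.cas  miss  (counter 2, T2.r 1)
[12] T1.cas  hit  (counter 3, T1.r 2)
Mismatch at 10.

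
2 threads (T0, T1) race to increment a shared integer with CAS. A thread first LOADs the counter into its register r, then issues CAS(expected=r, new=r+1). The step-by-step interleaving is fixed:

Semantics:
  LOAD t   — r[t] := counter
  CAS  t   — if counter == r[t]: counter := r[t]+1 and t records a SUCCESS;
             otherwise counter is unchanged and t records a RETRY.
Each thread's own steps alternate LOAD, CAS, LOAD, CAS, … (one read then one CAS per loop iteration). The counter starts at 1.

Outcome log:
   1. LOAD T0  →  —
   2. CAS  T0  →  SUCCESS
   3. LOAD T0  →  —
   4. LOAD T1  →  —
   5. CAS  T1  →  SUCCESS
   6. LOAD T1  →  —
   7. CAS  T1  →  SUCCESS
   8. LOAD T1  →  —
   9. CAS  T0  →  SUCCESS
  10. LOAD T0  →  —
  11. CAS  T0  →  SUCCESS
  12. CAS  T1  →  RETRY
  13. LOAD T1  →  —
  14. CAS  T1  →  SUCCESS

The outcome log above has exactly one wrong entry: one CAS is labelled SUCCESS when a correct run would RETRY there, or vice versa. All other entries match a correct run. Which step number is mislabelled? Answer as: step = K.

step = 9

Reference trace:
1. LOAD T0 → mem=1 r[T0]=1 [LOAD]
2. CAS T0 → mem=2 r[T0]=1 [OK]
3. LOAD T0 → mem=2 r[T0]=2 [LOAD]
4. LOAD T1 → mem=2 r[T1]=2 [LOAD]
5. CAS T1 → mem=3 r[T1]=2 [OK]
6. LOAD T1 → mem=3 r[T1]=3 [LOAD]
7. CAS T1 → mem=4 r[T1]=3 [OK]
8. LOAD T1 → mem=4 r[T1]=4 [LOAD]
9. CAS T0 → mem=4 r[T0]=2 [RETRY]
10. LOAD T0 → mem=4 r[T0]=4 [LOAD]
11. CAS T0 → mem=5 r[T0]=4 [OK]
12. CAS T1 → mem=5 r[T1]=4 [RETRY]
13. LOAD T1 → mem=5 r[T1]=5 [LOAD]
14. CAS T1 → mem=6 r[T1]=5 [OK]
Log disagrees first at step 9.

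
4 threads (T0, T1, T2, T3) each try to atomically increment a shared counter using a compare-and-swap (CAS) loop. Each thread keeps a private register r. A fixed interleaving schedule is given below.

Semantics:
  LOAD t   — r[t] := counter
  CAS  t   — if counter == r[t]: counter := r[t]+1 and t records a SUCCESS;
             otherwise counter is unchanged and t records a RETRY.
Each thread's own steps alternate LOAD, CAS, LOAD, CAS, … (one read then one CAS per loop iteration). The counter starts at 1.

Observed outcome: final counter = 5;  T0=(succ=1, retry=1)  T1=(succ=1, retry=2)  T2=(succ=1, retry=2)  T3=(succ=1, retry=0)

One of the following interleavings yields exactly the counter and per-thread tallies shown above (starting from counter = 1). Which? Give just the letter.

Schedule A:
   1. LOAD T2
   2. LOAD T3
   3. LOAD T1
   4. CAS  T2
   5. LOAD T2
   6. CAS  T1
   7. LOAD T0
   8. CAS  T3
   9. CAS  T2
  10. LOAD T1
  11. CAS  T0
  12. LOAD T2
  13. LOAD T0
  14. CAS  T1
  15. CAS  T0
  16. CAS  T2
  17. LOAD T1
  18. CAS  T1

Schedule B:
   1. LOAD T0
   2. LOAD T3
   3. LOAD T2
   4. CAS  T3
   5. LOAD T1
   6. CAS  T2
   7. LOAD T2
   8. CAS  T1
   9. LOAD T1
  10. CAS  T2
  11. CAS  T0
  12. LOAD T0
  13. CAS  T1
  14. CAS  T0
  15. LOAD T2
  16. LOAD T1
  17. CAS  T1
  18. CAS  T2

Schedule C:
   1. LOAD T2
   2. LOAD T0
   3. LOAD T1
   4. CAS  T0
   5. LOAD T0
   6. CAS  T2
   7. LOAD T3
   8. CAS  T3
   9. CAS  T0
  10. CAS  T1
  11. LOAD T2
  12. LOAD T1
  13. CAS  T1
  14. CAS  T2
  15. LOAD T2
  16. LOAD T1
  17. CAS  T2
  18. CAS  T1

C

Run C:
T2 LOAD — after: cnt=1, r=1 — load
T0 LOAD — after: cnt=1, r=1 — load
T1 LOAD — after: cnt=1, r=1 — load
T0 CAS — after: cnt=2, r=1 — ok
T0 LOAD — after: cnt=2, r=2 — load
T2 CAS — after: cnt=2, r=1 — retry
T3 LOAD — after: cnt=2, r=2 — load
T3 CAS — after: cnt=3, r=2 — ok
T0 CAS — after: cnt=3, r=2 — retry
T1 CAS — after: cnt=3, r=1 — retry
T2 LOAD — after: cnt=3, r=3 — load
T1 LOAD — after: cnt=3, r=3 — load
T1 CAS — after: cnt=4, r=3 — ok
T2 CAS — after: cnt=4, r=3 — retry
T2 LOAD — after: cnt=4, r=4 — load
T1 LOAD — after: cnt=4, r=4 — load
T2 CAS — after: cnt=5, r=4 — ok
T1 CAS — after: cnt=5, r=4 — retry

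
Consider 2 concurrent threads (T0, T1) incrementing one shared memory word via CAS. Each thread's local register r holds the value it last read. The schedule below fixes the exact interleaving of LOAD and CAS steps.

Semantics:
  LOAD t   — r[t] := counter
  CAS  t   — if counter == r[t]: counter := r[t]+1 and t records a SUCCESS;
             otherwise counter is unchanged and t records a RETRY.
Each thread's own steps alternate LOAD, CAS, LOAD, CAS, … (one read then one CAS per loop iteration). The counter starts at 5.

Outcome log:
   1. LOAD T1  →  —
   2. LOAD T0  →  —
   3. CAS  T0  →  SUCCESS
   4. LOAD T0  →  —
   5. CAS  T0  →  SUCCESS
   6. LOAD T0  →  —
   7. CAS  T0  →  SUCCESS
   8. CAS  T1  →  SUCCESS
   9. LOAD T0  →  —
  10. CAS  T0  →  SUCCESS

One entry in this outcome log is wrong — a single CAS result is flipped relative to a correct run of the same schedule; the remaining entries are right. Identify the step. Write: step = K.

step = 8

Correct run:
T1 LOAD — after: cnt=5, r=5 — load
T0 LOAD — after: cnt=5, r=5 — load
T0 CAS — after: cnt=6, r=5 — ok
T0 LOAD — after: cnt=6, r=6 — load
T0 CAS — after: cnt=7, r=6 — ok
T0 LOAD — after: cnt=7, r=7 — load
T0 CAS — after: cnt=8, r=7 — ok
T1 CAS — after: cnt=8, r=5 — retry
T0 LOAD — after: cnt=8, r=8 — load
T0 CAS — after: cnt=9, r=8 — ok
Log disagrees first at step 8.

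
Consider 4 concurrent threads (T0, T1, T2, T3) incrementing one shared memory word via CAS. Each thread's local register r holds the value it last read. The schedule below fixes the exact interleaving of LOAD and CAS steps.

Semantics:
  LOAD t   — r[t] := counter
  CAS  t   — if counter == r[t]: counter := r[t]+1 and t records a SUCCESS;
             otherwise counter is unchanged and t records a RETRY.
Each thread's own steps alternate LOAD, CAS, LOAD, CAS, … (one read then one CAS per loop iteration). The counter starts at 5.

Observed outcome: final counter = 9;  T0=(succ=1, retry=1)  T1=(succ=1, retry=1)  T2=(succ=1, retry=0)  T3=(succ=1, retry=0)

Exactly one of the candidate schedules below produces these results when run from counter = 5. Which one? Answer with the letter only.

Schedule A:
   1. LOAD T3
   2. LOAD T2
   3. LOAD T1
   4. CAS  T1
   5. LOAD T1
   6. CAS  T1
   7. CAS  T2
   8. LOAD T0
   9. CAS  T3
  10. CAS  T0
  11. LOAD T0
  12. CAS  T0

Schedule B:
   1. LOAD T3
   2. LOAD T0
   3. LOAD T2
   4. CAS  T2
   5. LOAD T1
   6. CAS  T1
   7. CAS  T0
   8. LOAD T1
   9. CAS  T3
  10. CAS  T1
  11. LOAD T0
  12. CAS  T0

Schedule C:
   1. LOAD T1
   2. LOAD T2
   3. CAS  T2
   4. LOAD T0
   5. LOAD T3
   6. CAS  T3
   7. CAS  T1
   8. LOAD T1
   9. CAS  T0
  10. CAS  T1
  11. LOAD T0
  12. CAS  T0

C

Simulating candidate C:
1. LOAD T1 → mem=5 r[T1]=5 [LOAD]
2. LOAD T2 → mem=5 r[T2]=5 [LOAD]
3. CAS T2 → mem=6 r[T2]=5 [OK]
4. LOAD T0 → mem=6 r[T0]=6 [LOAD]
5. LOAD T3 → mem=6 r[T3]=6 [LOAD]
6. CAS T3 → mem=7 r[T3]=6 [OK]
7. CAS T1 → mem=7 r[T1]=5 [RETRY]
8. LOAD T1 → mem=7 r[T1]=7 [LOAD]
9. CAS T0 → mem=7 r[T0]=6 [RETRY]
10. CAS T1 → mem=8 r[T1]=7 [OK]
11. LOAD T0 → mem=8 r[T0]=8 [LOAD]
12. CAS T0 → mem=9 r[T0]=8 [OK]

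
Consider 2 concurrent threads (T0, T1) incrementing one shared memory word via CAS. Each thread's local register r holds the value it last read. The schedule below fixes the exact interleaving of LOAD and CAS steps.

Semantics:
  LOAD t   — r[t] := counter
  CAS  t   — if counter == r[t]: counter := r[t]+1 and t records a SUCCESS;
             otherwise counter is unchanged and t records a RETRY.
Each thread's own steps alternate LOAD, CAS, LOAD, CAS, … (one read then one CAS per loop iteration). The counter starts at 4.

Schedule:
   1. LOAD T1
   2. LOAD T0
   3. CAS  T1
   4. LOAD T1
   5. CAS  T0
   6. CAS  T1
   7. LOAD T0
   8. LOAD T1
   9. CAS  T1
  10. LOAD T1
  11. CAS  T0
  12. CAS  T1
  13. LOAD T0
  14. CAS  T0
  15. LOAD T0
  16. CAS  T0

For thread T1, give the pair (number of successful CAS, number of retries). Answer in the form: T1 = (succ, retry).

1. LOAD T1 → mem=4 r[T1]=4 [LOAD]
2. LOAD T0 → mem=4 r[T0]=4 [LOAD]
3. CAS T1 → mem=5 r[T1]=4 [OK]
4. LOAD T1 → mem=5 r[T1]=5 [LOAD]
5. CAS T0 → mem=5 r[T0]=4 [RETRY]
6. CAS T1 → mem=6 r[T1]=5 [OK]
7. LOAD T0 → mem=6 r[T0]=6 [LOAD]
8. LOAD T1 → mem=6 r[T1]=6 [LOAD]
9. CAS T1 → mem=7 r[T1]=6 [OK]
10. LOAD T1 → mem=7 r[T1]=7 [LOAD]
11. CAS T0 → mem=7 r[T0]=6 [RETRY]
12. CAS T1 → mem=8 r[T1]=7 [OK]
13. LOAD T0 → mem=8 r[T0]=8 [LOAD]
14. CAS T0 → mem=9 r[T0]=8 [OK]
15. LOAD T0 → mem=9 r[T0]=9 [LOAD]
16. CAS T0 → mem=10 r[T0]=9 [OK]

T1 = (4, 0)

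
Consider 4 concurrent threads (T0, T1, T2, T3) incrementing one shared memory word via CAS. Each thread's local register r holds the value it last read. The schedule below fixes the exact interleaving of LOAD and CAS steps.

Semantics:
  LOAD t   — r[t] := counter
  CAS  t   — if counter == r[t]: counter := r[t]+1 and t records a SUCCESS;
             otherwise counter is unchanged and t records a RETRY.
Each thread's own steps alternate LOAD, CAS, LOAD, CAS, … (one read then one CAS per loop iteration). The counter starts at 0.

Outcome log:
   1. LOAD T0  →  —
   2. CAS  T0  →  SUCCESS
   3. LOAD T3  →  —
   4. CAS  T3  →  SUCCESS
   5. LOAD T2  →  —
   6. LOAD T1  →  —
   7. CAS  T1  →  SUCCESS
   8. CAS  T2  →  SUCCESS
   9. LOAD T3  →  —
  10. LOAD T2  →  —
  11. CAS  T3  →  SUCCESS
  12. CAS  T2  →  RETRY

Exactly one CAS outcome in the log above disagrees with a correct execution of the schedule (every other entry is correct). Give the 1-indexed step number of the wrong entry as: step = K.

Re-executing:
   1) LOAD T0:  M=0  r_T0=0
   2) CAS  T0:  M=1  r_T0=0 ✓
   3) LOAD T3:  M=1  r_T3=1
   4) CAS  T3:  M=2  r_T3=1 ✓
   5) LOAD T2:  M=2  r_T2=2
   6) LOAD T1:  M=2  r_T1=2
   7) CAS  T1:  M=3  r_T1=2 ✓
   8) CAS  T2:  M=3  r_T2=2 ✗
   9) LOAD T3:  M=3  r_T3=3
  10) LOAD T2:  M=3  r_T2=3
  11) CAS  T3:  M=4  r_T3=3 ✓
  12) CAS  T2:  M=4  r_T2=3 ✗
Mismatch at 8.

step = 8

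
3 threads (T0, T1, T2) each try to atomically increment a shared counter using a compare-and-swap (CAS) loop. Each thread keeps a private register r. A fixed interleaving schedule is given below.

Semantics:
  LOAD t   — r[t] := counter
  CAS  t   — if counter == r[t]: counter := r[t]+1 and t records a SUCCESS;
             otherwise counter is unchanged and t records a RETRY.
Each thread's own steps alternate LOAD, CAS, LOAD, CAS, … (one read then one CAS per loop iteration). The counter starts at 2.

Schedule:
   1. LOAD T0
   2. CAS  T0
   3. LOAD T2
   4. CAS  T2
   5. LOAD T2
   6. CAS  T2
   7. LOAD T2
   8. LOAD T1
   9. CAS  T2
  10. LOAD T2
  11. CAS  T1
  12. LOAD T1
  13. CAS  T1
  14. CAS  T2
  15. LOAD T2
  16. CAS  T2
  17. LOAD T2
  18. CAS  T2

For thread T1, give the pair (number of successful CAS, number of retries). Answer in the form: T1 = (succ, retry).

T1 = (1, 1)

#1 T0 reads 2
#2 T0 CAS(2→3) writes; counter now 3
#3 T2 reads 3
#4 T2 CAS(3→4) writes; counter now 4
#5 T2 reads 4
#6 T2 CAS(4→5) writes; counter now 5
#7 T2 reads 5
#8 T1 reads 5
#9 T2 CAS(5→6) writes; counter now 6
#10 T2 reads 6
#11 T1 CAS(5→6) fails; counter now 6
#12 T1 reads 6
#13 T1 CAS(6→7) writes; counter now 7
#14 T2 CAS(6→7) fails; counter now 7
#15 T2 reads 7
#16 T2 CAS(7→8) writes; counter now 8
#17 T2 reads 8
#18 T2 CAS(8→9) writes; counter now 9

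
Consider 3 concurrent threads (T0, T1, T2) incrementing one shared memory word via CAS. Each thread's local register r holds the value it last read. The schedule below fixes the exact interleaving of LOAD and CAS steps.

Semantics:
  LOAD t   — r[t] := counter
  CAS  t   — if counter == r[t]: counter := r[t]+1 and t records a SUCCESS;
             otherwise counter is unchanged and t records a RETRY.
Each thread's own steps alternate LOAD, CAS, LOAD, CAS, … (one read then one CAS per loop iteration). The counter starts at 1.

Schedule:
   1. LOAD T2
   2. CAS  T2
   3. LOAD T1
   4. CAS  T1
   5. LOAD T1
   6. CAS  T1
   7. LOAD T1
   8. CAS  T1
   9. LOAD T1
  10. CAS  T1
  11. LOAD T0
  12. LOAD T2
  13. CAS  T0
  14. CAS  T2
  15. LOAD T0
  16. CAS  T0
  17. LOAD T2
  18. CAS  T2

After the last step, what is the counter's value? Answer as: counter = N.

counter = 9

1. LOAD T2 → mem=1 r[T2]=1 [LOAD]
2. CAS T2 → mem=2 r[T2]=1 [OK]
3. LOAD T1 → mem=2 r[T1]=2 [LOAD]
4. CAS T1 → mem=3 r[T1]=2 [OK]
5. LOAD T1 → mem=3 r[T1]=3 [LOAD]
6. CAS T1 → mem=4 r[T1]=3 [OK]
7. LOAD T1 → mem=4 r[T1]=4 [LOAD]
8. CAS T1 → mem=5 r[T1]=4 [OK]
9. LOAD T1 → mem=5 r[T1]=5 [LOAD]
10. CAS T1 → mem=6 r[T1]=5 [OK]
11. LOAD T0 → mem=6 r[T0]=6 [LOAD]
12. LOAD T2 → mem=6 r[T2]=6 [LOAD]
13. CAS T0 → mem=7 r[T0]=6 [OK]
14. CAS T2 → mem=7 r[T2]=6 [RETRY]
15. LOAD T0 → mem=7 r[T0]=7 [LOAD]
16. CAS T0 → mem=8 r[T0]=7 [OK]
17. LOAD T2 → mem=8 r[T2]=8 [LOAD]
18. CAS T2 → mem=9 r[T2]=8 [OK]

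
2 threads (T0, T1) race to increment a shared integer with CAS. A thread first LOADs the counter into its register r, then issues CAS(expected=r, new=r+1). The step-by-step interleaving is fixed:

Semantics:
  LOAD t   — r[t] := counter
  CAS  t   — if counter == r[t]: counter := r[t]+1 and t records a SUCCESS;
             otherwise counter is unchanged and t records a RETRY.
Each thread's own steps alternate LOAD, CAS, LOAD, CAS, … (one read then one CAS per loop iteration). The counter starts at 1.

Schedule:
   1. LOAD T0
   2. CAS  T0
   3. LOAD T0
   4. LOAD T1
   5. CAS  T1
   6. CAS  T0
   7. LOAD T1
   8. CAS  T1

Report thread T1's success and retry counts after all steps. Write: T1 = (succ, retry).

T1 = (2, 0)

step 1: T0 LOAD ⇒ load; ctr=1 reg=1
step 2: T0 CAS ⇒ ok; ctr=2 reg=1
step 3: T0 LOAD ⇒ load; ctr=2 reg=2
step 4: T1 LOAD ⇒ load; ctr=2 reg=2
step 5: T1 CAS ⇒ ok; ctr=3 reg=2
step 6: T0 CAS ⇒ retry; ctr=3 reg=2
step 7: T1 LOAD ⇒ load; ctr=3 reg=3
step 8: T1 CAS ⇒ ok; ctr=4 reg=3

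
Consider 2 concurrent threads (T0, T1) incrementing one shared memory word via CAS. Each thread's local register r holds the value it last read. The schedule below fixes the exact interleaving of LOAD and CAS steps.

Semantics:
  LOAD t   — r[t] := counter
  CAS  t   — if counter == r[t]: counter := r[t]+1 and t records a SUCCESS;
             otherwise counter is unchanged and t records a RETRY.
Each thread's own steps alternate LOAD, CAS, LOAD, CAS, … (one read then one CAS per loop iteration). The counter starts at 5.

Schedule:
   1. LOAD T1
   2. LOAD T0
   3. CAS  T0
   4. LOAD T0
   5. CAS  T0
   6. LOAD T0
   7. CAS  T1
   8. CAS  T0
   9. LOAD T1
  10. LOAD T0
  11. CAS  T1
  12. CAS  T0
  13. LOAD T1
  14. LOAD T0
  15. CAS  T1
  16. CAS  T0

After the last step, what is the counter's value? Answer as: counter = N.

counter = 10

   1) LOAD T1:  M=5  r_T1=5
   2) LOAD T0:  M=5  r_T0=5
   3) CAS  T0:  M=6  r_T0=5 ✓
   4) LOAD T0:  M=6  r_T0=6
   5) CAS  T0:  M=7  r_T0=6 ✓
   6) LOAD T0:  M=7  r_T0=7
   7) CAS  T1:  M=7  r_T1=5 ✗
   8) CAS  T0:  M=8  r_T0=7 ✓
   9) LOAD T1:  M=8  r_T1=8
  10) LOAD T0:  M=8  r_T0=8
  11) CAS  T1:  M=9  r_T1=8 ✓
  12) CAS  T0:  M=9  r_T0=8 ✗
  13) LOAD T1:  M=9  r_T1=9
  14) LOAD T0:  M=9  r_T0=9
  15) CAS  T1:  M=10  r_T1=9 ✓
  16) CAS  T0:  M=10  r_T0=9 ✗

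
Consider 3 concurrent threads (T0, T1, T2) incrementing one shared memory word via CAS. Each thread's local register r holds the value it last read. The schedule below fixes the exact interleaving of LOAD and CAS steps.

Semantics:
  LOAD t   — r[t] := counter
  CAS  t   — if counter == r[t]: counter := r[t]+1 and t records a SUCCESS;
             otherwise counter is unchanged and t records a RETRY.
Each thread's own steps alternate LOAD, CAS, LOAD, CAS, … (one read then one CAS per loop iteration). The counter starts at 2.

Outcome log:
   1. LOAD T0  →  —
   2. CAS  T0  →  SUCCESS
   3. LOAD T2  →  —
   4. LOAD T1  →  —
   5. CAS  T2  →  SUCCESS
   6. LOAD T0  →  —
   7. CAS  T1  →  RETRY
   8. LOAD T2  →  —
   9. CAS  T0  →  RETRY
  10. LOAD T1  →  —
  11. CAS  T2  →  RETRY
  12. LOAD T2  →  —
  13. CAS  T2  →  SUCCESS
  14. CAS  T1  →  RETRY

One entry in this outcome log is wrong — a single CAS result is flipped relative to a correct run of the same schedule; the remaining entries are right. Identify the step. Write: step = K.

Re-executing:
[1] T0.load  rd  (counter 2, T0.r 2)
[2] T0.cas  hit  (counter 3, T0.r 2)
[3] T2.load  rd  (counter 3, T2.r 3)
[4] T1.load  rd  (counter 3, T1.r 3)
[5] T2.cas  hit  (counter 4, T2.r 3)
[6] T0.load  rd  (counter 4, T0.r 4)
[7] T1.cas  miss  (counter 4, T1.r 3)
[8] T2.load  rd  (counter 4, T2.r 4)
[9] T0.cas  hit  (counter 5, T0.r 4)
[10] T1.load  rd  (counter 5, T1.r 5)
[11] T2.cas  miss  (counter 5, T2.r 4)
[12] T2.load  rd  (counter 5, T2.r 5)
[13] T2.cas  hit  (counter 6, T2.r 5)
[14] T1.cas  miss  (counter 6, T1.r 5)
Log disagrees first at step 9.

step = 9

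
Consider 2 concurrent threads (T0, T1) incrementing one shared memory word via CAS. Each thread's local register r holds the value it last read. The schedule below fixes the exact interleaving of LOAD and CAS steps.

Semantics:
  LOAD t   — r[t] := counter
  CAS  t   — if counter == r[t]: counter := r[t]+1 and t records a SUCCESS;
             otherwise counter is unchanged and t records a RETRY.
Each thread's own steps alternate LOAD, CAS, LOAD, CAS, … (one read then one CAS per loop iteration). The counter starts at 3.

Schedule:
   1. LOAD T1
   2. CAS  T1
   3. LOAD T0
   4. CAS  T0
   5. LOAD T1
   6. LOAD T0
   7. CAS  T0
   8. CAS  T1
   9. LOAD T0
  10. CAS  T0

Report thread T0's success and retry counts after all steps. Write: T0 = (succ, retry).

#1 T1 reads 3
#2 T1 CAS(3→4) writes; counter now 4
#3 T0 reads 4
#4 T0 CAS(4→5) writes; counter now 5
#5 T1 reads 5
#6 T0 reads 5
#7 T0 CAS(5→6) writes; counter now 6
#8 T1 CAS(5→6) fails; counter now 6
#9 T0 reads 6
#10 T0 CAS(6→7) writes; counter now 7

T0 = (3, 0)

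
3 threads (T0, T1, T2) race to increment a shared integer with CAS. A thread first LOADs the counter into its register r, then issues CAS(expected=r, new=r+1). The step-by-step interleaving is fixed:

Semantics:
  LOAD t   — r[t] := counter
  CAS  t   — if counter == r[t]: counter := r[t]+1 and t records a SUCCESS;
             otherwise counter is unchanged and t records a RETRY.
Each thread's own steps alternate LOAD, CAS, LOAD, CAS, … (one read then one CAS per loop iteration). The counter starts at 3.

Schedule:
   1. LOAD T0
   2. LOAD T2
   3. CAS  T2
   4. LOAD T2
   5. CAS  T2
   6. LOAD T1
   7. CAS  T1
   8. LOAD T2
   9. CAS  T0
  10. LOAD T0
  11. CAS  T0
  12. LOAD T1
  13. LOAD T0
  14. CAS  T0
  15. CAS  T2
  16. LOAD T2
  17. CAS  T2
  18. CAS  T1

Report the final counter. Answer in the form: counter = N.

   1) LOAD T0:  M=3  r_T0=3
   2) LOAD T2:  M=3  r_T2=3
   3) CAS  T2:  M=4  r_T2=3 ✓
   4) LOAD T2:  M=4  r_T2=4
   5) CAS  T2:  M=5  r_T2=4 ✓
   6) LOAD T1:  M=5  r_T1=5
   7) CAS  T1:  M=6  r_T1=5 ✓
   8) LOAD T2:  M=6  r_T2=6
   9) CAS  T0:  M=6  r_T0=3 ✗
  10) LOAD T0:  M=6  r_T0=6
  11) CAS  T0:  M=7  r_T0=6 ✓
  12) LOAD T1:  M=7  r_T1=7
  13) LOAD T0:  M=7  r_T0=7
  14) CAS  T0:  M=8  r_T0=7 ✓
  15) CAS  T2:  M=8  r_T2=6 ✗
  16) LOAD T2:  M=8  r_T2=8
  17) CAS  T2:  M=9  r_T2=8 ✓
  18) CAS  T1:  M=9  r_T1=7 ✗

counter = 9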